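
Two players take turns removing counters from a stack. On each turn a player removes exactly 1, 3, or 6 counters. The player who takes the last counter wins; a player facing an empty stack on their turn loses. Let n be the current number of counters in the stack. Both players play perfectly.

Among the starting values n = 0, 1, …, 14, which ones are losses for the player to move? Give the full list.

0, 2, 4, 9, 11, 13

Use the standard recursion: the mover loses at a terminal position; elsewhere, the mover wins exactly when some move hands the opponent an L position.
n=0: no move → L
n=1: →0(L), so W
n=2: →1(W) only, which is W, so L
n=3: →2(L), so W
n=4: →3(W), 1(W) — all W, so L
n=5: →4(L), so W
n=6: →0(L), so W
n=7: →4(L), so W
n=8: →2(L), so W
n=9: →8(W), 6(W), 3(W) — all W, so L
n=10: →9(L), so W
n=11: →10(W), 8(W), 5(W) — all W, so L
n=12: →11(L), so W
n=13: →12(W), 10(W), 7(W) — all W, so L
n=14: →13(L), so W
Reading off the rows marked L gives the requested list; there are 6 such values of n.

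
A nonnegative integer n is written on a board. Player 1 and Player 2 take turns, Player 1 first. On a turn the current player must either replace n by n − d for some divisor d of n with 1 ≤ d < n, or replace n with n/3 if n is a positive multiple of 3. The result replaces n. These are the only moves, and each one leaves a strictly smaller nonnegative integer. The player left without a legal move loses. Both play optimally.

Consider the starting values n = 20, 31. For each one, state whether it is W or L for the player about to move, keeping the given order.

20: W, 31: L

Classify positions by backward induction: terminal positions (no move available) are L. From any other position, the mover wins iff some move reaches an L.
n=0: no move → L
n=1: no move → L
n=2: can move to 1, which is L ⇒ W
n=3: can move to 1, which is L ⇒ W
n=4: moves to 2(W), 3(W); every one is W ⇒ L
n=5: can move to 4, which is L ⇒ W
n=6: can move to 4, which is L ⇒ W
n=7: the only move is to 6(W), a W ⇒ L
n=8: can move to 4, which is L ⇒ W
n=9: moves to 3(W), 6(W), 8(W); every one is W ⇒ L
n=10: can move to 9, which is L ⇒ W
n=11: the only move is to 10(W), a W ⇒ L
n=12: can move to 4, which is L ⇒ W
n=13: the only move is to 12(W), a W ⇒ L
n=14: can move to 7, which is L ⇒ W
n=15: moves to 5(W), 10(W), 12(W), 14(W); every one is W ⇒ L
n=16: can move to 15, which is L ⇒ W
n=17: the only move is to 16(W), a W ⇒ L
n=18: can move to 9, which is L ⇒ W
n=19: the only move is to 18(W), a W ⇒ L
n=20: can move to 15, which is L ⇒ W
n=21: can move to 7, which is L ⇒ W
n=22: can move to 11, which is L ⇒ W
n=23: the only move is to 22(W), a W ⇒ L
n=24: can move to 23, which is L ⇒ W
n=25: moves to 20(W), 24(W); every one is W ⇒ L
n=26: can move to 13, which is L ⇒ W
n=27: can move to 9, which is L ⇒ W
n=28: moves to 14(W), 21(W), 24(W), 26(W), 27(W); every one is W ⇒ L
n=29: can move to 28, which is L ⇒ W
n=30: can move to 15, which is L ⇒ W
n=31: the only move is to 30(W), a W ⇒ L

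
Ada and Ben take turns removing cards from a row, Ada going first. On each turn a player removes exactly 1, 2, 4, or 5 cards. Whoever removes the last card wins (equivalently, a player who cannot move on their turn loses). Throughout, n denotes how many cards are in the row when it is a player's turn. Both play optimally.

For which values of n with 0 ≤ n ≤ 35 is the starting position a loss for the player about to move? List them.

Compute win/loss labels from the base case upward. A position with no move is L. Any other position is W if it can reach an L in one move, else L.
n=0: no move → L
n=1: reaches L-position 0 → W
n=2: reaches L-position 0 → W
n=3: only reaches 2(W), 1(W), all W → L
n=4: reaches L-position 3 → W
n=5: reaches L-position 3 → W
n=6: only reaches 5(W), 4(W), 2(W), 1(W), all W → L
n=7: reaches L-position 6 → W
n=8: reaches L-position 6 → W
n=9: only reaches 8(W), 7(W), 5(W), 4(W), all W → L
n=10: reaches L-position 9 → W
n=11: reaches L-position 9 → W
n=12: only reaches 11(W), 10(W), 8(W), 7(W), all W → L
n=13: reaches L-position 12 → W
n=14: reaches L-position 12 → W
n=15: only reaches 14(W), 13(W), 11(W), 10(W), all W → L
n=16: reaches L-position 15 → W
n=17: reaches L-position 15 → W
n=18: only reaches 17(W), 16(W), 14(W), 13(W), all W → L
n=19: reaches L-position 18 → W
n=20: reaches L-position 18 → W
n=21: only reaches 20(W), 19(W), 17(W), 16(W), all W → L
n=22: reaches L-position 21 → W
n=23: reaches L-position 21 → W
n=24: only reaches 23(W), 22(W), 20(W), 19(W), all W → L
n=25: reaches L-position 24 → W
n=26: reaches L-position 24 → W
n=27: only reaches 26(W), 25(W), 23(W), 22(W), all W → L
n=28: reaches L-position 27 → W
n=29: reaches L-position 27 → W
n=30: only reaches 29(W), 28(W), 26(W), 25(W), all W → L
n=31: reaches L-position 30 → W
n=32: reaches L-position 30 → W
n=33: only reaches 32(W), 31(W), 29(W), 28(W), all W → L
n=34: reaches L-position 33 → W
n=35: reaches L-position 33 → W
The losing starting values of n are exactly the entries labelled L in this table (12 of them).

0, 3, 6, 9, 12, 15, 18, 21, 24, 27, 30, 33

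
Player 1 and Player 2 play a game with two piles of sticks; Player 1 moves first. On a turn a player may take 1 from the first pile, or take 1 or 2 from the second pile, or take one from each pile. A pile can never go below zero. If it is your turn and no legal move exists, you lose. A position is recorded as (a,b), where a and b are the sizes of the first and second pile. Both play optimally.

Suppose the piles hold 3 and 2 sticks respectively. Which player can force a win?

Positions with no move are L. A position that does have a move is losing for the player to move precisely when every available move leads to a winning position for the opponent. Fill in the labels:
No move ever increases a pile, so every position that can arise here has a ≤ 3 and b ≤ 2; it is enough to label the cells with 0 ≤ a ≤ 3 and 0 ≤ b ≤ 2.
Every move lowers a or b (never raises either), so fill the grid row by row in increasing a, and left to right within a row: each cell's successors are then already labelled.
      b=0  b=1  b=2
a=0:    L    W    W
a=1:    W    W    L
a=2:    L    W    W
a=3:    W    W    L
Cells with no legal move (terminal, hence L): (0,0).
The remaining L cells, each justified by listing all of its moves:
(1,2): →(0,2)(W), (1,1)(W), (1,0)(W), (0,1)(W) — all W, so L
(2,0): →(1,0)(W) only, which is W, so L
(3,2): →(2,2)(W), (3,1)(W), (3,0)(W), (2,1)(W) — all W, so L
Every other cell has at least one move into one of the L cells above, so it is W.
The starting position (3,2) is L: whatever Player 1 does, the opponent receives a W position.

Player 2 wins.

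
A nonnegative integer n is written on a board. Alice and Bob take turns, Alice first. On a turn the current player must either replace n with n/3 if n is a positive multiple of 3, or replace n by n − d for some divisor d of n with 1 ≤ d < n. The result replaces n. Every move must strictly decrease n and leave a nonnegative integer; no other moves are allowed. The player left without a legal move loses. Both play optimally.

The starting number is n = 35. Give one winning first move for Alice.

Label each position W (a win for the player to move) or L (a loss). A position with no legal move is L; any other position is W exactly when some move reaches an L, and L when every move reaches a W.
n=0: no move → L
n=1: no move → L
n=2: reaches L-position 1 → W
n=3: reaches L-position 1 → W
n=4: only reaches 2(W), 3(W), all W → L
n=5: reaches L-position 4 → W
n=6: reaches L-position 4 → W
n=7: only reaches 6(W), which is W → L
n=8: reaches L-position 4 → W
n=9: only reaches 3(W), 6(W), 8(W), all W → L
n=10: reaches L-position 9 → W
n=11: only reaches 10(W), which is W → L
n=12: reaches L-position 4 → W
n=13: only reaches 12(W), which is W → L
n=14: reaches L-position 7 → W
n=15: only reaches 5(W), 10(W), 12(W), 14(W), all W → L
n=16: reaches L-position 15 → W
n=17: only reaches 16(W), which is W → L
n=18: reaches L-position 9 → W
n=19: only reaches 18(W), which is W → L
n=20: reaches L-position 15 → W
n=21: reaches L-position 7 → W
n=22: reaches L-position 11 → W
n=23: only reaches 22(W), which is W → L
n=24: reaches L-position 23 → W
n=25: only reaches 20(W), 24(W), all W → L
n=26: reaches L-position 13 → W
n=27: reaches L-position 9 → W
n=28: only reaches 14(W), 21(W), 24(W), 26(W), 27(W), all W → L
n=29: reaches L-position 28 → W
n=30: reaches L-position 15 → W
n=31: only reaches 30(W), which is W → L
n=32: reaches L-position 28 → W
n=33: reaches L-position 11 → W
n=34: reaches L-position 17 → W
n=35: reaches L-position 28 → W
From 35, the L positions reachable in one move are: 28.

Move to 28.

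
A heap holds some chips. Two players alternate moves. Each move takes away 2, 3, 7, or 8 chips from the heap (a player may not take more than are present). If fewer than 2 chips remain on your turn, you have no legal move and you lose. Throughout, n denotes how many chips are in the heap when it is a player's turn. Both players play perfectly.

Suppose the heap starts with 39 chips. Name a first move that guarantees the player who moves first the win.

Work bottom-up. With no move the player to move loses. Otherwise the position is W if at least one move leads to an L position for the opponent, and L if every move leads to a W.
n=0: no move → L
n=1: no move → L
n=2: W (go to 0, an L position)
n=3: W (go to 1, an L position)
n=4: W (go to 1, an L position)
n=5: L (options 3(W), 2(W) are all W)
n=6: L (options 4(W), 3(W) are all W)
n=7: W (go to 5, an L position)
n=8: W (go to 6, an L position)
n=9: W (go to 6, an L position)
n=10: L (options 8(W), 7(W), 3(W), 2(W) are all W)
n=11: L (options 9(W), 8(W), 4(W), 3(W) are all W)
n=12: W (go to 10, an L position)
n=13: W (go to 11, an L position)
n=14: W (go to 11, an L position)
n=15: L (options 13(W), 12(W), 8(W), 7(W) are all W)
n=16: L (options 14(W), 13(W), 9(W), 8(W) are all W)
n=17: W (go to 15, an L position)
n=18: W (go to 16, an L position)
n=19: W (go to 16, an L position)
n=20: L (options 18(W), 17(W), 13(W), 12(W) are all W)
n=21: L (options 19(W), 18(W), 14(W), 13(W) are all W)
n=22: W (go to 20, an L position)
n=23: W (go to 21, an L position)
n=24: W (go to 21, an L position)
n=25: L (options 23(W), 22(W), 18(W), 17(W) are all W)
n=26: L (options 24(W), 23(W), 19(W), 18(W) are all W)
n=27: W (go to 25, an L position)
n=28: W (go to 26, an L position)
n=29: W (go to 26, an L position)
n=30: L (options 28(W), 27(W), 23(W), 22(W) are all W)
n=31: L (options 29(W), 28(W), 24(W), 23(W) are all W)
n=32: W (go to 30, an L position)
n=33: W (go to 31, an L position)
n=34: W (go to 31, an L position)
n=35: L (options 33(W), 32(W), 28(W), 27(W) are all W)
n=36: L (options 34(W), 33(W), 29(W), 28(W) are all W)
n=37: W (go to 35, an L position)
n=38: W (go to 36, an L position)
n=39: W (go to 36, an L position)
From 39, the L positions reachable in one move are: 36, 31. Any move reaching one of these is winning.

Remove 3, leaving 36.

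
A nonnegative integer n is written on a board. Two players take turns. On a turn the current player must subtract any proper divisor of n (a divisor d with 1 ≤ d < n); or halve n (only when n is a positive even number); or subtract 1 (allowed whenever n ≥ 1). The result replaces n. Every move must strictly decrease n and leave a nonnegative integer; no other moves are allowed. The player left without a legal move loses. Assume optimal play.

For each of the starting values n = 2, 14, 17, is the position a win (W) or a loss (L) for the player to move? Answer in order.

2: L, 14: W, 17: L

Work bottom-up. With no move the player to move loses. Otherwise the position is W if at least one move leads to an L position for the opponent, and L if every move leads to a W.
n=0: no move → L
n=1: →0(L), so W
n=2: →1(W) only, which is W, so L
n=3: →2(L), so W
n=4: →2(L), so W
n=5: →4(W) only, which is W, so L
n=6: →5(L), so W
n=7: →6(W) only, which is W, so L
n=8: →7(L), so W
n=9: →6(W), 8(W) — all W, so L
n=10: →5(L), so W
n=11: →10(W) only, which is W, so L
n=12: →9(L), so W
n=13: →12(W) only, which is W, so L
n=14: →7(L), so W
n=15: →10(W), 12(W), 14(W) — all W, so L
n=16: →15(L), so W
n=17: →16(W) only, which is W, so L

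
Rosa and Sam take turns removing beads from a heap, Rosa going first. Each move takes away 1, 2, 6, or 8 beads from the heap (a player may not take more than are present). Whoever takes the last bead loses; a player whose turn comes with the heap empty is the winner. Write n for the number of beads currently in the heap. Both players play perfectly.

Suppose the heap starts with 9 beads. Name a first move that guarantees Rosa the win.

Work bottom-up. With no move the player to move wins. Otherwise the position is W if at least one move leads to an L position for the opponent, and L if every move leads to a W.
n=0: no move; the opponent has just taken the last bead and therefore loses → W
n=1: L (sole option 0(W) is W)
n=2: W (go to 1, an L position)
n=3: W (go to 1, an L position)
n=4: L (options 3(W), 2(W) are all W)
n=5: W (go to 4, an L position)
n=6: W (go to 4, an L position)
n=7: W (go to 1, an L position)
n=8: L (options 7(W), 6(W), 2(W), 0(W) are all W)
n=9: W (go to 8, an L position)
From 9, the L positions reachable in one move are: 8, 1. Any move reaching one of these is winning.

Remove 1, leaving 8.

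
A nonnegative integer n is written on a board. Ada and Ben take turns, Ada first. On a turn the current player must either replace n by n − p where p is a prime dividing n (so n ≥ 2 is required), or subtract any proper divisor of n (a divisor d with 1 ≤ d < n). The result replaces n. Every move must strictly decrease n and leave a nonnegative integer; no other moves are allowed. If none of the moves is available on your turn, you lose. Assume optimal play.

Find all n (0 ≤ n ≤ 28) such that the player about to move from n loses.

0, 1, 4, 9, 14, 20, 26

Work bottom-up. With no move the player to move loses. Otherwise the position is W if at least one move leads to an L position for the opponent, and L if every move leads to a W.
n=0: no move → L
n=1: no move → L
n=2: →0(L), so W
n=3: →0(L), so W
n=4: →2(W), 3(W) — all W, so L
n=5: →0(L), so W
n=6: →4(L), so W
n=7: →0(L), so W
n=8: →4(L), so W
n=9: →6(W), 8(W) — all W, so L
n=10: →9(L), so W
n=11: →0(L), so W
n=12: →9(L), so W
n=13: →0(L), so W
n=14: →7(W), 12(W), 13(W) — all W, so L
n=15: →14(L), so W
n=16: →14(L), so W
n=17: →0(L), so W
n=18: →9(L), so W
n=19: →0(L), so W
n=20: →10(W), 15(W), 16(W), 18(W), 19(W) — all W, so L
n=21: →14(L), so W
n=22: →20(L), so W
n=23: →0(L), so W
n=24: →20(L), so W
n=25: →20(L), so W
n=26: →13(W), 24(W), 25(W) — all W, so L
n=27: →26(L), so W
n=28: →14(L), so W
The losing starting values of n are exactly the entries labelled L in this table (7 of them).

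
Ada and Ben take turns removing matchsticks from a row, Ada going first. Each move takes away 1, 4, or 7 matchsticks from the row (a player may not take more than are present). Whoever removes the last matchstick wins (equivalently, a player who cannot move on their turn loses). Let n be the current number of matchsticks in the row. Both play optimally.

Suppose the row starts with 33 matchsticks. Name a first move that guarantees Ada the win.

Work bottom-up. With no move the player to move loses. Otherwise the position is W if at least one move leads to an L position for the opponent, and L if every move leads to a W.
n=0: no move → L
n=1: W (go to 0, an L position)
n=2: L (sole option 1(W) is W)
n=3: W (go to 2, an L position)
n=4: W (go to 0, an L position)
n=5: L (options 4(W), 1(W) are all W)
n=6: W (go to 5, an L position)
n=7: W (go to 0, an L position)
n=8: L (options 7(W), 4(W), 1(W) are all W)
n=9: W (go to 8, an L position)
n=10: L (options 9(W), 6(W), 3(W) are all W)
n=11: W (go to 10, an L position)
n=12: W (go to 8, an L position)
n=13: L (options 12(W), 9(W), 6(W) are all W)
n=14: W (go to 13, an L position)
n=15: W (go to 8, an L position)
n=16: L (options 15(W), 12(W), 9(W) are all W)
n=17: W (go to 16, an L position)
n=18: L (options 17(W), 14(W), 11(W) are all W)
n=19: W (go to 18, an L position)
n=20: W (go to 16, an L position)
n=21: L (options 20(W), 17(W), 14(W) are all W)
n=22: W (go to 21, an L position)
n=23: W (go to 16, an L position)
n=24: L (options 23(W), 20(W), 17(W) are all W)
n=25: W (go to 24, an L position)
n=26: L (options 25(W), 22(W), 19(W) are all W)
n=27: W (go to 26, an L position)
n=28: W (go to 24, an L position)
n=29: L (options 28(W), 25(W), 22(W) are all W)
n=30: W (go to 29, an L position)
n=31: W (go to 24, an L position)
n=32: L (options 31(W), 28(W), 25(W) are all W)
n=33: W (go to 32, an L position)
From 33, the L positions reachable in one move are: 32, 29, 26. Any move reaching one of these is winning.

Remove 1, leaving 32.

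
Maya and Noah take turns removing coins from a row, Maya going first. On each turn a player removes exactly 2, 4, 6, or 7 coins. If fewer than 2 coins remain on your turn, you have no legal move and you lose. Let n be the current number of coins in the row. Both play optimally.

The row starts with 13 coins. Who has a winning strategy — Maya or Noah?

Maya wins.

Label each position W (a win for the player to move) or L (a loss). A position with no legal move is L; any other position is W exactly when some move reaches an L, and L when every move reaches a W.
n=0: no move → L
n=1: no move → L
n=2: can move to 0, which is L ⇒ W
n=3: can move to 1, which is L ⇒ W
n=4: can move to 0, which is L ⇒ W
n=5: can move to 1, which is L ⇒ W
n=6: can move to 0, which is L ⇒ W
n=7: can move to 1, which is L ⇒ W
n=8: can move to 1, which is L ⇒ W
n=9: moves to 7(W), 5(W), 3(W), 2(W); every one is W ⇒ L
n=10: moves to 8(W), 6(W), 4(W), 3(W); every one is W ⇒ L
n=11: can move to 9, which is L ⇒ W
n=12: can move to 10, which is L ⇒ W
n=13: can move to 9, which is L ⇒ W
From 13 Maya can remove 4, leaving 9, reaching an L position.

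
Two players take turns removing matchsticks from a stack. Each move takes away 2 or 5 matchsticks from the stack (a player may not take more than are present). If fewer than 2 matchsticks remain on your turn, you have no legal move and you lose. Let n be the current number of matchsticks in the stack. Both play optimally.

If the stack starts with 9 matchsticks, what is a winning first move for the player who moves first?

Label each position W (a win for the player to move) or L (a loss). A position with no legal move is L; any other position is W exactly when some move reaches an L, and L when every move reaches a W.
n=0: no move → L
n=1: no move → L
n=2: →0(L), so W
n=3: →1(L), so W
n=4: →2(W) only, which is W, so L
n=5: →0(L), so W
n=6: →4(L), so W
n=7: →5(W), 2(W) — all W, so L
n=8: →6(W), 3(W) — all W, so L
n=9: →7(L), so W
From 9, the L positions reachable in one move are: 7, 4. Any move reaching one of these is winning.

Remove 2, leaving 7.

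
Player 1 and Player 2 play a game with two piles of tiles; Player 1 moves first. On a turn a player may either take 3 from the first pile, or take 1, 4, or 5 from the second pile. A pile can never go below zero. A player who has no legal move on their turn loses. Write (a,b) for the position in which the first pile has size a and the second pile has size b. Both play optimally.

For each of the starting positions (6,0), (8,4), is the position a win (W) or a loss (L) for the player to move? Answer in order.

Use the standard recursion: the mover loses at a terminal position; elsewhere, the mover wins exactly when some move hands the opponent an L position.
No move ever increases a pile, so every position that can arise here has a ≤ 8 and b ≤ 4; it is enough to label the cells with 0 ≤ a ≤ 8 and 0 ≤ b ≤ 4.
Every move lowers a or b (never raises either), so fill the grid row by row in increasing a, and left to right within a row: each cell's successors are then already labelled.
      b=0  b=1  b=2  b=3  b=4
a=0:    L    W    L    W    W
a=1:    L    W    L    W    W
a=2:    L    W    L    W    W
a=3:    W    L    W    L    W
a=4:    W    L    W    L    W
a=5:    W    L    W    L    W
a=6:    L    W    L    W    W
a=7:    L    W    L    W    W
a=8:    L    W    L    W    W
Cells with no legal move (terminal, hence L): (0,0), (1,0), (2,0).
The remaining L cells, each justified by listing all of its moves:
(0,2): only reaches (0,1)(W), which is W → L
(1,2): only reaches (1,1)(W), which is W → L
(2,2): only reaches (2,1)(W), which is W → L
(3,1): only reaches (0,1)(W), (3,0)(W), all W → L
(3,3): only reaches (0,3)(W), (3,2)(W), all W → L
(4,1): only reaches (1,1)(W), (4,0)(W), all W → L
(4,3): only reaches (1,3)(W), (4,2)(W), all W → L
(5,1): only reaches (2,1)(W), (5,0)(W), all W → L
(5,3): only reaches (2,3)(W), (5,2)(W), all W → L
(6,0): only reaches (3,0)(W), which is W → L
(6,2): only reaches (3,2)(W), (6,1)(W), all W → L
(7,0): only reaches (4,0)(W), which is W → L
(7,2): only reaches (4,2)(W), (7,1)(W), all W → L
(8,0): only reaches (5,0)(W), which is W → L
(8,2): only reaches (5,2)(W), (8,1)(W), all W → L
Every other cell has at least one move into one of the L cells above, so it is W.
(6,0): one of the L cells justified above, so L
(8,4): the move to (8,0) reaches an L cell, so W

(6,0): L, (8,4): W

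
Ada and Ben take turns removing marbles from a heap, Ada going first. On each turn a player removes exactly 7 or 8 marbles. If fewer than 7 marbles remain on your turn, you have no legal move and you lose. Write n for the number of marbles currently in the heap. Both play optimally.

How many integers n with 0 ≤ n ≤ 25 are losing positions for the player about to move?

14

Classify positions by backward induction: terminal positions (no move available) are L. From any other position, the mover wins iff some move reaches an L.
n=0: no move → L
n=1: no move → L
n=2: no move → L
n=3: no move → L
n=4: no move → L
n=5: no move → L
n=6: no move → L
n=7: reaches L-position 0 → W
n=8: reaches L-position 1 → W
n=9: reaches L-position 2 → W
n=10: reaches L-position 3 → W
n=11: reaches L-position 4 → W
n=12: reaches L-position 5 → W
n=13: reaches L-position 6 → W
n=14: reaches L-position 6 → W
n=15: only reaches 8(W), 7(W), all W → L
n=16: only reaches 9(W), 8(W), all W → L
n=17: only reaches 10(W), 9(W), all W → L
n=18: only reaches 11(W), 10(W), all W → L
n=19: only reaches 12(W), 11(W), all W → L
n=20: only reaches 13(W), 12(W), all W → L
n=21: only reaches 14(W), 13(W), all W → L
n=22: reaches L-position 15 → W
n=23: reaches L-position 16 → W
n=24: reaches L-position 17 → W
n=25: reaches L-position 18 → W
L entries with 0 ≤ n ≤ 25: n = 0, 1, 2, 3, 4, 5, 6, 15, 16, 17, 18, 19, 20, 21; that makes 14.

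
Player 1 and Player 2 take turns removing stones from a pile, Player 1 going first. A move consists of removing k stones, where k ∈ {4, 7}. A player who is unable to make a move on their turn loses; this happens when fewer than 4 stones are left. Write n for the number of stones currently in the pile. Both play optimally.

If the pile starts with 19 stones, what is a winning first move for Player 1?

Remove 7, leaving 12.

Classify positions by backward induction: terminal positions (no move available) are L. From any other position, the mover wins iff some move reaches an L.
n=0: no move → L
n=1: no move → L
n=2: no move → L
n=3: no move → L
n=4: W (go to 0, an L position)
n=5: W (go to 1, an L position)
n=6: W (go to 2, an L position)
n=7: W (go to 3, an L position)
n=8: W (go to 1, an L position)
n=9: W (go to 2, an L position)
n=10: W (go to 3, an L position)
n=11: L (options 7(W), 4(W) are all W)
n=12: L (options 8(W), 5(W) are all W)
n=13: L (options 9(W), 6(W) are all W)
n=14: L (options 10(W), 7(W) are all W)
n=15: W (go to 11, an L position)
n=16: W (go to 12, an L position)
n=17: W (go to 13, an L position)
n=18: W (go to 14, an L position)
n=19: W (go to 12, an L position)
From 19, the L positions reachable in one move are: 12.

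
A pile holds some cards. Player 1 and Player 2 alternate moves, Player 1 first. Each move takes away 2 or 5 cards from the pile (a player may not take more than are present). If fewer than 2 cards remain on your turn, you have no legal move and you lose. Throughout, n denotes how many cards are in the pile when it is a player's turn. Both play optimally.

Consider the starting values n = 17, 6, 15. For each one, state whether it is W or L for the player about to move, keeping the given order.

17: W, 6: W, 15: L

Positions with no move are L. A position that does have a move is losing for the player to move precisely when every available move leads to a winning position for the opponent. Fill in the labels:
n=0: no move → L
n=1: no move → L
n=2: reaches L-position 0 → W
n=3: reaches L-position 1 → W
n=4: only reaches 2(W), which is W → L
n=5: reaches L-position 0 → W
n=6: reaches L-position 4 → W
n=7: only reaches 5(W), 2(W), all W → L
n=8: only reaches 6(W), 3(W), all W → L
n=9: reaches L-position 7 → W
n=10: reaches L-position 8 → W
n=11: only reaches 9(W), 6(W), all W → L
n=12: reaches L-position 7 → W
n=13: reaches L-position 11 → W
n=14: only reaches 12(W), 9(W), all W → L
n=15: only reaches 13(W), 10(W), all W → L
n=16: reaches L-position 14 → W
n=17: reaches L-position 15 → W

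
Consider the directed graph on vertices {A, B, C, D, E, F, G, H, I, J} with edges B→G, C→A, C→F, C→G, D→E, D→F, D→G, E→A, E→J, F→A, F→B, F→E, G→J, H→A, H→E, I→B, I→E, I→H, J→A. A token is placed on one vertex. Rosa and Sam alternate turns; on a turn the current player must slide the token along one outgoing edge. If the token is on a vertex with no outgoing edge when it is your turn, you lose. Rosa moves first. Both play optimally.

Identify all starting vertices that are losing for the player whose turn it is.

Label each position W (a win for the player to move) or L (a loss). A position with no legal move is L; any other position is W exactly when some move reaches an L, and L when every move reaches a W.
Every edge goes from a vertex to one that appears earlier in the order A, J, G, E, B, F, D, H, C, I, so processing vertices in that order labels each vertex after all of its successors.
A: no outgoing edge → L
J: →A(L), so W
G: →J(W) only, which is W, so L
E: →A(L), so W
B: →G(L), so W
F: →A(L), so W
D: →G(L), so W
H: →A(L), so W
C: →G(L), so W
I: →H(W), B(W), E(W) — all W, so L
Reading off the rows marked L gives the requested list; there are 3 such vertices.

A, G, I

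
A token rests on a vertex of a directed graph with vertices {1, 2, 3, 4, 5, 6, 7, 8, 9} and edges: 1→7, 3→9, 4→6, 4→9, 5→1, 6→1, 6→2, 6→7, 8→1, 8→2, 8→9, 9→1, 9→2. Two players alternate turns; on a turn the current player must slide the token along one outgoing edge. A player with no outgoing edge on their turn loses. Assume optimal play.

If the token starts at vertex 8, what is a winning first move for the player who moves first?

Move to 2.

Build the W/L table. Terminal = L. A non-terminal position is W if it has a move to some L; otherwise it is L.
Every edge goes from a vertex to one that appears earlier in the order 7, 2, 1, 9, 6, 4, 8, 3, 5, so processing vertices in that order labels each vertex after all of its successors.
7: no outgoing edge → L
2: no outgoing edge → L
1: W (go to 7, an L position)
9: W (go to 2, an L position)
6: W (go to 2, an L position)
4: L (options 6(W), 9(W) are all W)
8: W (go to 2, an L position)
3: L (sole option 9(W) is W)
5: L (sole option 1(W) is W)
From 8, the L positions reachable in one move are: 2.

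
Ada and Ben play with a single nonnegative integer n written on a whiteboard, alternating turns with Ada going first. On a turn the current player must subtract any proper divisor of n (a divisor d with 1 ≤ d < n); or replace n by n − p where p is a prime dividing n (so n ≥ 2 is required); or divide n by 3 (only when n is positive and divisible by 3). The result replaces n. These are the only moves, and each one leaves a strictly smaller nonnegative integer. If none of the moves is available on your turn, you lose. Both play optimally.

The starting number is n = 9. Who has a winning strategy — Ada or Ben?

Build the W/L table. Terminal = L. A non-terminal position is W if it has a move to some L; otherwise it is L.
n=0: no move → L
n=1: no move → L
n=2: reaches L-position 0 → W
n=3: reaches L-position 0 → W
n=4: only reaches 2(W), 3(W), all W → L
n=5: reaches L-position 0 → W
n=6: reaches L-position 4 → W
n=7: reaches L-position 0 → W
n=8: reaches L-position 4 → W
n=9: only reaches 3(W), 6(W), 8(W), all W → L
Every move from 9 reaches a W position, so the mover loses.

Ben wins.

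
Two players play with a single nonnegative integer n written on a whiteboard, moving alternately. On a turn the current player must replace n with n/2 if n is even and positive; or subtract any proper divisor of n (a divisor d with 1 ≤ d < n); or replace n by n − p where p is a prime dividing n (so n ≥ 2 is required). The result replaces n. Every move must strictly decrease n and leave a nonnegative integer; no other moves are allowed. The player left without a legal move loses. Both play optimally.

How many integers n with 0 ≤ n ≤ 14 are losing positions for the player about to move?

5

Label each position W (a win for the player to move) or L (a loss). A position with no legal move is L; any other position is W exactly when some move reaches an L, and L when every move reaches a W.
n=0: no move → L
n=1: no move → L
n=2: reaches L-position 0 → W
n=3: reaches L-position 0 → W
n=4: only reaches 2(W), 3(W), all W → L
n=5: reaches L-position 0 → W
n=6: reaches L-position 4 → W
n=7: reaches L-position 0 → W
n=8: reaches L-position 4 → W
n=9: only reaches 6(W), 8(W), all W → L
n=10: reaches L-position 9 → W
n=11: reaches L-position 0 → W
n=12: reaches L-position 9 → W
n=13: reaches L-position 0 → W
n=14: only reaches 7(W), 12(W), 13(W), all W → L
L entries with 0 ≤ n ≤ 14: n = 0, 1, 4, 9, 14; that makes 5.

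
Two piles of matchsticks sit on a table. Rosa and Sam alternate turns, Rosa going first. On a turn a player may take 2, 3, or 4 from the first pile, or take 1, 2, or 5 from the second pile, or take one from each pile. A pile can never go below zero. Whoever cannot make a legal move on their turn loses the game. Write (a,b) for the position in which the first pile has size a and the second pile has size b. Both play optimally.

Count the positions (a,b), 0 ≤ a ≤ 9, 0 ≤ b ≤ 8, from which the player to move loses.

27

Positions with no move are L. A position that does have a move is losing for the player to move precisely when every available move leads to a winning position for the opponent. Fill in the labels:
Every move lowers a or b (never raises either), so fill the grid row by row in increasing a, and left to right within a row: each cell's successors are then already labelled.
      b=0  b=1  b=2  b=3  b=4  b=5  b=6  b=7  b=8
a=0:    L    W    W    L    W    W    L    W    W
a=1:    L    W    W    L    W    W    L    W    W
a=2:    W    W    L    W    W    L    W    W    L
a=3:    W    L    W    W    L    W    W    L    W
a=4:    W    L    W    W    L    W    W    L    W
a=5:    W    W    W    W    W    W    W    W    W
a=6:    L    W    W    L    W    W    L    W    W
a=7:    L    W    W    L    W    W    L    W    W
a=8:    W    W    L    W    W    L    W    W    L
a=9:    W    L    W    W    L    W    W    L    W
Cells with no legal move (terminal, hence L): (0,0), (1,0).
The remaining L cells, each justified by listing all of its moves:
(0,3): L (options (0,2)(W), (0,1)(W) are all W)
(0,6): L (options (0,5)(W), (0,4)(W), (0,1)(W) are all W)
(1,3): L (options (1,2)(W), (1,1)(W), (0,2)(W) are all W)
(1,6): L (options (1,5)(W), (1,4)(W), (1,1)(W), (0,5)(W) are all W)
(2,2): L (options (0,2)(W), (2,1)(W), (2,0)(W), (1,1)(W) are all W)
(2,5): L (options (0,5)(W), (2,4)(W), (2,3)(W), (2,0)(W), (1,4)(W) are all W)
(2,8): L (options (0,8)(W), (2,7)(W), (2,6)(W), (2,3)(W), (1,7)(W) are all W)
(3,1): L (options (1,1)(W), (0,1)(W), (3,0)(W), (2,0)(W) are all W)
(3,4): L (options (1,4)(W), (0,4)(W), (3,3)(W), (3,2)(W), (2,3)(W) are all W)
(3,7): L (options (1,7)(W), (0,7)(W), (3,6)(W), (3,5)(W), (3,2)(W), (2,6)(W) are all W)
(4,1): L (options (2,1)(W), (1,1)(W), (0,1)(W), (4,0)(W), (3,0)(W) are all W)
(4,4): L (options (2,4)(W), (1,4)(W), (0,4)(W), (4,3)(W), (4,2)(W), (3,3)(W) are all W)
(4,7): L (options (2,7)(W), (1,7)(W), (0,7)(W), (4,6)(W), (4,5)(W), (4,2)(W), (3,6)(W) are all W)
(6,0): L (options (4,0)(W), (3,0)(W), (2,0)(W) are all W)
(6,3): L (options (4,3)(W), (3,3)(W), (2,3)(W), (6,2)(W), (6,1)(W), (5,2)(W) are all W)
(6,6): L (options (4,6)(W), (3,6)(W), (2,6)(W), (6,5)(W), (6,4)(W), (6,1)(W), (5,5)(W) are all W)
(7,0): L (options (5,0)(W), (4,0)(W), (3,0)(W) are all W)
(7,3): L (options (5,3)(W), (4,3)(W), (3,3)(W), (7,2)(W), (7,1)(W), (6,2)(W) are all W)
(7,6): L (options (5,6)(W), (4,6)(W), (3,6)(W), (7,5)(W), (7,4)(W), (7,1)(W), (6,5)(W) are all W)
(8,2): L (options (6,2)(W), (5,2)(W), (4,2)(W), (8,1)(W), (8,0)(W), (7,1)(W) are all W)
(8,5): L (options (6,5)(W), (5,5)(W), (4,5)(W), (8,4)(W), (8,3)(W), (8,0)(W), (7,4)(W) are all W)
(8,8): L (options (6,8)(W), (5,8)(W), (4,8)(W), (8,7)(W), (8,6)(W), (8,3)(W), (7,7)(W) are all W)
(9,1): L (options (7,1)(W), (6,1)(W), (5,1)(W), (9,0)(W), (8,0)(W) are all W)
(9,4): L (options (7,4)(W), (6,4)(W), (5,4)(W), (9,3)(W), (9,2)(W), (8,3)(W) are all W)
(9,7): L (options (7,7)(W), (6,7)(W), (5,7)(W), (9,6)(W), (9,5)(W), (9,2)(W), (8,6)(W) are all W)
Every other cell has at least one move into one of the L cells above, so it is W.
L cells per row: a=0: 3, a=1: 3, a=2: 3, a=3: 3, a=4: 3, a=5: 0, a=6: 3, a=7: 3, a=8: 3, a=9: 3; total 27.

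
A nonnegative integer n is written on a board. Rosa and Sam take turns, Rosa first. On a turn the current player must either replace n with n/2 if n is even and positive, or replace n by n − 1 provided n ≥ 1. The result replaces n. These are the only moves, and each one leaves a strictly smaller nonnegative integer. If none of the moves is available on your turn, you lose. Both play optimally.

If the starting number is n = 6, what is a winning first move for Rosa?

Classify positions by backward induction: terminal positions (no move available) are L. From any other position, the mover wins iff some move reaches an L.
n=0: no move → L
n=1: W (go to 0, an L position)
n=2: L (sole option 1(W) is W)
n=3: W (go to 2, an L position)
n=4: W (go to 2, an L position)
n=5: L (sole option 4(W) is W)
n=6: W (go to 5, an L position)
From 6, the L positions reachable in one move are: 5.

Move to 5.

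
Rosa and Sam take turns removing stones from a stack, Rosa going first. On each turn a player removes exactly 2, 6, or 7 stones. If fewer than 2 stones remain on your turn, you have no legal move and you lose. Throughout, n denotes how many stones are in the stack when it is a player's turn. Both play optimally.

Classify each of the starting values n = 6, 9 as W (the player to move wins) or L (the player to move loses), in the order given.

Build the W/L table. Terminal = L. A non-terminal position is W if it has a move to some L; otherwise it is L.
n=0: no move → L
n=1: no move → L
n=2: can move to 0, which is L ⇒ W
n=3: can move to 1, which is L ⇒ W
n=4: the only move is to 2(W), a W ⇒ L
n=5: the only move is to 3(W), a W ⇒ L
n=6: can move to 4, which is L ⇒ W
n=7: can move to 5, which is L ⇒ W
n=8: can move to 1, which is L ⇒ W
n=9: moves to 7(W), 3(W), 2(W); every one is W ⇒ L

6: W, 9: L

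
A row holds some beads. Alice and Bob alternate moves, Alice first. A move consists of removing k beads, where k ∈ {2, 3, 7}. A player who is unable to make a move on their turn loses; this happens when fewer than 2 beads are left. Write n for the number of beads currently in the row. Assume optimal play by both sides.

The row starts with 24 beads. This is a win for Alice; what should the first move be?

Classify positions by backward induction: terminal positions (no move available) are L. From any other position, the mover wins iff some move reaches an L.
n=0: no move → L
n=1: no move → L
n=2: can move to 0, which is L ⇒ W
n=3: can move to 1, which is L ⇒ W
n=4: can move to 1, which is L ⇒ W
n=5: moves to 3(W), 2(W); every one is W ⇒ L
n=6: moves to 4(W), 3(W); every one is W ⇒ L
n=7: can move to 5, which is L ⇒ W
n=8: can move to 6, which is L ⇒ W
n=9: can move to 6, which is L ⇒ W
n=10: moves to 8(W), 7(W), 3(W); every one is W ⇒ L
n=11: moves to 9(W), 8(W), 4(W); every one is W ⇒ L
n=12: can move to 10, which is L ⇒ W
n=13: can move to 11, which is L ⇒ W
n=14: can move to 11, which is L ⇒ W
n=15: moves to 13(W), 12(W), 8(W); every one is W ⇒ L
n=16: moves to 14(W), 13(W), 9(W); every one is W ⇒ L
n=17: can move to 15, which is L ⇒ W
n=18: can move to 16, which is L ⇒ W
n=19: can move to 16, which is L ⇒ W
n=20: moves to 18(W), 17(W), 13(W); every one is W ⇒ L
n=21: moves to 19(W), 18(W), 14(W); every one is W ⇒ L
n=22: can move to 20, which is L ⇒ W
n=23: can move to 21, which is L ⇒ W
n=24: can move to 21, which is L ⇒ W
From 24, the L positions reachable in one move are: 21.

Remove 3, leaving 21.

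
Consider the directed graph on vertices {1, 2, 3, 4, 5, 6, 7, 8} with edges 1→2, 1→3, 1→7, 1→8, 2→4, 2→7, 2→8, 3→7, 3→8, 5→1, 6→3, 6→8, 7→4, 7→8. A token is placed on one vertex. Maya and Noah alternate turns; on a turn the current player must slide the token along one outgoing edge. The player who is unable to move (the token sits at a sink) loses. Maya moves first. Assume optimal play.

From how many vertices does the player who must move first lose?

3

Build the W/L table. Terminal = L. A non-terminal position is W if it has a move to some L; otherwise it is L.
Every edge goes from a vertex to one that appears earlier in the order 8, 4, 7, 2, 3, 1, 6, 5, so processing vertices in that order labels each vertex after all of its successors.
8: no outgoing edge → L
4: no outgoing edge → L
7: →4(L), so W
2: →4(L), so W
3: →8(L), so W
1: →8(L), so W
6: →8(L), so W
5: →1(W) only, which is W, so L
The L vertices are 4, 5, 8; that is 3 in all.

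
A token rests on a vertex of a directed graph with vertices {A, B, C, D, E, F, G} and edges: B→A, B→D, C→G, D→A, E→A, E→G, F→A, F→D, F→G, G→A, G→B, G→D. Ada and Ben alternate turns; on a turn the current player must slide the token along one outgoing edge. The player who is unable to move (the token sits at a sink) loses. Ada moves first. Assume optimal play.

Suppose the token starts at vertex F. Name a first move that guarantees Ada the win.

Move to A.

Work bottom-up. With no move the player to move loses. Otherwise the position is W if at least one move leads to an L position for the opponent, and L if every move leads to a W.
Every edge goes from a vertex to one that appears earlier in the order A, D, B, G, C, F, E, so processing vertices in that order labels each vertex after all of its successors.
A: no outgoing edge → L
D: can move to A, which is L ⇒ W
B: can move to A, which is L ⇒ W
G: can move to A, which is L ⇒ W
C: the only move is to G(W), a W ⇒ L
F: can move to A, which is L ⇒ W
E: can move to A, which is L ⇒ W
From F, the L positions reachable in one move are: A.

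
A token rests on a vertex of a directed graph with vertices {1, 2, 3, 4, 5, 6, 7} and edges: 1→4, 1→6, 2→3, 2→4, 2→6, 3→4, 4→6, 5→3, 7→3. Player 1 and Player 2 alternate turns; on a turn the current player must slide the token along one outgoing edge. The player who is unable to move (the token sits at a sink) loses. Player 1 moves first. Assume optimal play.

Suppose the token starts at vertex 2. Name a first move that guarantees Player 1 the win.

Move to 3.

Classify positions by backward induction: terminal positions (no move available) are L. From any other position, the mover wins iff some move reaches an L.
Every edge goes from a vertex to one that appears earlier in the order 6, 4, 1, 3, 2, 5, 7, so processing vertices in that order labels each vertex after all of its successors.
6: no outgoing edge → L
4: W (go to 6, an L position)
1: W (go to 6, an L position)
3: L (sole option 4(W) is W)
2: W (go to 3, an L position)
5: W (go to 3, an L position)
7: W (go to 3, an L position)
From 2, the L positions reachable in one move are: 3, 6. Any move reaching one of these is winning.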